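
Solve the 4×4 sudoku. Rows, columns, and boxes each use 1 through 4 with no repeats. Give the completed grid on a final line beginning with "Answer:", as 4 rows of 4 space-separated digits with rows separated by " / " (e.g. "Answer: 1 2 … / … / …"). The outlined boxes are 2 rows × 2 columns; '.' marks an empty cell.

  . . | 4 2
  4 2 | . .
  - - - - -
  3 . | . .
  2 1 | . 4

Step 1. [r2c4∈{1,3}] across col 4, 3 lands solely at r2c4, so r2c4=3.
Step 2. [r2c3∈{1}] only 1 remains possible at r2c3, so r2c3=1.
Step 3. [r4c3∈{3}] only 3 remains possible at r4c3, so r4c3=3.
Step 4. [r3c3∈{2}] nothing but 2 survives at r3c3, so r3c3=2.
Step 5. [r3c4∈{1}] only 1 remains possible at r3c4, so r3c4=1.
Step 6. [r1c2∈{3}] only 3 remains possible at r1c2 ⇒ r1c2=3.
Step 7. [r1c1∈{1}] r1c1 is down to just 1, so r1c1=1.
Step 8. [r3c2∈{4}] r3c2 is down to just 4 ⇒ r3c2=4.

Answer: 1 3 4 2 / 4 2 1 3 / 3 4 2 1 / 2 1 3 4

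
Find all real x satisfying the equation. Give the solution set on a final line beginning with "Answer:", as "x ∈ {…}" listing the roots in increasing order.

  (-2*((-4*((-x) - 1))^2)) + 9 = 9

Step 1. [(-2*((-4*((-x) - 1))^2)) + 9 = 9] the outer +9 inverts by subtracting 9 ⇒ sub: -2*((-4*((-x) - 1))^2) = 0.
Step 2. [-2*((-4*((-x) - 1))^2) = 0] leading coefficient -2: divide by -2 ⇒ div: (-4*((-x) - 1))^2 = 0.
Step 3. [(-4*((-x) - 1))^2 = 0] √ both sides: 0 ≥ 0 gives two branches ⇒ sqrt: -4*((-x) - 1) = 0.
Step 4. [-4*((-x) - 1) = 0] divide by the outer -4 ⇒ div: (-x) - 1 = 0.
Step 5. [(-x) - 1 = 0] 1 comes off first (add 1). So sub: -x = 1.
Step 6. [-x = 1] flip signs both sides ⇒ neg: x = -1.

Answer: x ∈ {-1}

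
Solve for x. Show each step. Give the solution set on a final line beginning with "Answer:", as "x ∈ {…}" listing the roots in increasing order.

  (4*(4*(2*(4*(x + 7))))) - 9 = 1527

Step 1. [(4*(4*(2*(4*(x + 7))))) - 9 = 1527] 9 comes off first (add 9). So sub: 4*(4*(2*(4*(x + 7)))) = 1536.
Step 2. [4*(4*(2*(4*(x + 7)))) = 1536] 4·(inner) — divide through by 4, so div: 4*(2*(4*(x + 7))) = 384.
Step 3. [4*(2*(4*(x + 7))) = 384] leading coefficient 4: divide by 4. So div: 2*(4*(x + 7)) = 96.
Step 4. [2*(4*(x + 7)) = 96] 2·(inner) — divide through by 2, so div: 4*(x + 7) = 48.
Step 5. [4*(x + 7) = 48] 4 out front; divide by 4 ⇒ div: x + 7 = 12.
Step 6. [x + 7 = 12] subtract 7: x sits inside (… + 7) ⇒ sub: x = 5.

Answer: x ∈ {5}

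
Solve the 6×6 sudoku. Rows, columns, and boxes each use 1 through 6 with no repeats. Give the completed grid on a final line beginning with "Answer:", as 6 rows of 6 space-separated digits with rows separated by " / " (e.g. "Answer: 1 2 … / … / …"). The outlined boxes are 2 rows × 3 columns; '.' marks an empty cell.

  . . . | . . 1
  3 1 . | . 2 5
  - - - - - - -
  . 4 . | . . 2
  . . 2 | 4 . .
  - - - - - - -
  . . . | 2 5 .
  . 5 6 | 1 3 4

Step 1. [r4c1∈{1,5,6}] row 4 places 5 nowhere but r4c1. So r4c1=5.
Step 2. [r1c5∈{4,6}] 4 has one home in col 5: r1c5, so r1c5=4.
Step 3. [r4c6∈{3,6}] col 6 places 3 nowhere but r4c6. So r4c6=3.
Step 4. [r4c2∈{6}] r4c2's peers cover all but 6. So r4c2=6.
Step 5. [r3c1∈{1}] r3c1 is down to just 1, so r3c1=1.
Step 6. [r1c1∈{2,6}] across col 1, 6 lands solely at r1c1 ⇒ r1c1=6.
Step 7. [r5c3∈{1,3,4}] r5c3 is the only open cell in row 5 admitting 1 ⇒ r5c3=1.
Step 8. [r3c5∈{6}] r3c5's peers cover all but 6. So r3c5=6.
Step 9. [r5c1∈{4}] r5c1 has the single candidate 4, so r5c1=4.
Step 10. [r4c5∈{1}] r4c5's peers cover all but 1 ⇒ r4c5=1.
Step 11. [r1c4∈{3}] r1c4's peers cover all but 3. So r1c4=3.
Step 12. [r3c3∈{3}] r3c3 has the single candidate 3, so r3c3=3.
Step 13. [r6c1∈{2}] nothing but 2 survives at r6c1. So r6c1=2.
Step 14. [r2c3∈{4}] only 4 remains possible at r2c3 ⇒ r2c3=4.
Step 15. [r1c2∈{2}] r1c2's peers cover all but 2, so r1c2=2.
Step 16. [r5c2∈{3}] r5c2's peers cover all but 3, so r5c2=3.
Step 17. [r2c4∈{6}] nothing but 6 survives at r2c4 ⇒ r2c4=6.
Step 18. [r5c6∈{6}] only 6 remains possible at r5c6, so r5c6=6.
Step 19. [r1c3∈{5}] r1c3 is down to just 5, so r1c3=5.
Step 20. [r3c4∈{5}] only 5 remains possible at r3c4 ⇒ r3c4=5.

Answer: 6 2 5 3 4 1 / 3 1 4 6 2 5 / 1 4 3 5 6 2 / 5 6 2 4 1 3 / 4 3 1 2 5 6 / 2 5 6 1 3 4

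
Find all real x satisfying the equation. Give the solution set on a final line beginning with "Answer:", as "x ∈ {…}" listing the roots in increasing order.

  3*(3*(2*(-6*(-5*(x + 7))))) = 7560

Step 1. [3*(3*(2*(-6*(-5*(x + 7))))) = 7560] leading coefficient 3: divide by 3 ⇒ div: 3*(2*(-6*(-5*(x + 7)))) = 2520.
Step 2. [3*(2*(-6*(-5*(x + 7)))) = 2520] LHS = 3·(…); ÷3 both sides ⇒ div: 2*(-6*(-5*(x + 7))) = 840.
Step 3. [2*(-6*(-5*(x + 7))) = 840] LHS = 2·(…); ÷2 both sides. So div: -6*(-5*(x + 7)) = 420.
Step 4. [-6*(-5*(x + 7)) = 420] divide by the outer -6 ⇒ div: -5*(x + 7) = -70.
Step 5. [-5*(x + 7) = -70] LHS = -5·(…); ÷-5 both sides. So div: x + 7 = 14.
Step 6. [x + 7 = 14] +7 is outermost — subtract 7 both sides, so sub: x = 7.

Answer: x ∈ {7}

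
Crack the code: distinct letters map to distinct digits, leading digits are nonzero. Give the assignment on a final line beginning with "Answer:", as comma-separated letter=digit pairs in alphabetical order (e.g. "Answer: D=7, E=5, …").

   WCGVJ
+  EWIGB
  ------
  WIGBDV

Step 1. [col 1: J + B ≡ V (mod 10)] no forcing yet in column 1 (carry-in 0); V=8 is free and consistent — try it, so V=8.
Step 2. [W] the sum has 6 digits but both addends have 5; that extra leading digit W is the final carry, namely 1, so W=1.
Step 3. [col 1: J + B ≡ V (mod 10)] J=2 is one option consistent with column 1 (J + B ≡ V (mod 10), carry-in 0) — take it ⇒ J=2.
Step 4. [col 1: J + B ≡ V (mod 10)] column 1 reads J+B+carry(0)=V with J=2, V=8; with digits 1,2,8 already taken and all letters distinct, the only value for B is 6 ⇒ B=6.
Step 5. [col 2: V + G ≡ D (mod 10)] several values work for D in column 2 (V + G ≡ D (mod 10), carry-in 0); try D=3, so D=3.
Step 6. [col 2: V + G ≡ D (mod 10)] from column 2 (V=8, D=3, carry-in 0, digits 1,2,3,6,8 already taken and all letters distinct): G must equal 5. So G=5.
Step 7. [col 3: G + I ≡ B (mod 10)] from column 3 (G=5, B=6, carry-in 1, digits 1,2,3,5,6,8 already taken and all letters distinct): I must equal 0. So I=0.
Step 8. [col 4: C + W ≡ G (mod 10)] in column 4 we have C+W≡G with carry-in 0; given W=1, G=5 and digits 0,1,2,3,5,6,8 already taken and all letters distinct, that pins C to 4, so C=4.
Step 9. [col 5: W + E ≡ I (mod 10)] column 5: given W=1, I=0, carry-in 0, and digits 0,1,2,3,4,5,6,8 already taken and all letters distinct, W+E≡I (mod 10) forces E=9. So E=9.

Answer: B=6, C=4, D=3, E=9, G=5, I=0, J=2, V=8, W=1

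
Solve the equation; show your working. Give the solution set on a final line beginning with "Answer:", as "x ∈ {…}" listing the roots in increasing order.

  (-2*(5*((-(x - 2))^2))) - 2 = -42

Step 1. [(-2*(5*((-(x - 2))^2))) - 2 = -42] common factor -2 (LHS and -42) — divide through ⇒ factor: (5*((-(x - 2))^2)) + 1 = 21.
Step 2. [(5*((-(x - 2))^2)) + 1 = 21] 1 comes off first (subtract 1) ⇒ sub: 5*((-(x - 2))^2) = 20.
Step 3. [5*((-(x - 2))^2) = 20] divide by the outer 5 ⇒ div: (-(x - 2))^2 = 4.
Step 4. [(-(x - 2))^2 = 4] 4 ≥ 0, LHS is (·)² — take ±√. So sqrt: -(x - 2) = 2 or -2.
Step 5. [-(x - 2) = 2 or -2] LHS negated; negate both sides, so neg: x - 2 = -2 or 2.
Step 6. [x - 2 = -2 or 2] peel the -2: add 2 from each side. So sub: x = 0 or 4.

Answer: x ∈ {0, 4}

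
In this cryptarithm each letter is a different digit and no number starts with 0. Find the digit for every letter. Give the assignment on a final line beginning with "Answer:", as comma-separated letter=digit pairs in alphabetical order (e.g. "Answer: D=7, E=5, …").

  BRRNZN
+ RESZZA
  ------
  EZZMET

Step 1. [col 1: N + A ≡ T (mod 10)] column 1 (N + A ≡ T (mod 10), carry-in 0) doesn't pin T yet; pick T=0 and continue, so T=0.
Step 2. [col 1: N + A ≡ T (mod 10)] several values work for A in column 1 (N + A ≡ T (mod 10), carry-in 0); try A=4. So A=4.
Step 3. [col 1: N + A ≡ T (mod 10)] column 1 reads N+A+carry(0)=T with A=4, T=0; with digits 0,4 already taken and all letters distinct, the only value for N is 6. So N=6.
Step 4. [col 2: Z + Z ≡ E (mod 10)] Z=3 is one option consistent with column 2 (Z + Z ≡ E (mod 10), carry-in 1) — take it ⇒ Z=3.
Step 5. [col 2: Z + Z ≡ E (mod 10)] in column 2 we have Z+Z≡E with carry-in 1; given Z=3 and digits 0,3,4,6 already taken and all letters distinct, that pins E to 7 ⇒ E=7.
Step 6. [col 3: N + Z ≡ M (mod 10)] in column 3 we have N+Z≡M with carry-in 0; given N=6, Z=3 and digits 0,3,4,6,7 already taken and all letters distinct, that pins M to 9, so M=9.
Step 7. [col 4: R + S ≡ Z (mod 10)] several values work for S in column 4 (R + S ≡ Z (mod 10), carry-in 0); try S=8 ⇒ S=8.
Step 8. [col 4: R + S ≡ Z (mod 10)] from column 4 (S=8, Z=3, carry-in 0, digits 0,3,4,6,7,8,9 already taken and all letters distinct): R must equal 5 ⇒ R=5.
Step 9. [col 6: B + R ≡ E (mod 10)] column 6 reads B+R+carry(1)=E with R=5, E=7; with digits 0,3,4,5,6,7,8,9 already taken and all letters distinct, the only value for B is 1. So B=1.

Answer: A=4, B=1, E=7, M=9, N=6, R=5, S=8, T=0, Z=3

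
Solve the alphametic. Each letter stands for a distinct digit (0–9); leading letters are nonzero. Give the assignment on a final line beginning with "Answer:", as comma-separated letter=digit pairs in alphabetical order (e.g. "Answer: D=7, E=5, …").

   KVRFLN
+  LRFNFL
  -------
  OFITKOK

Step 1. [col 1: N + L ≡ K (mod 10)] L=6 is one option consistent with column 1 (N + L ≡ K (mod 10), carry-in 0) — take it ⇒ L=6.
Step 2. [col 1: N + L ≡ K (mod 10)] several values work for K in column 1 (N + L ≡ K (mod 10), carry-in 0); try K=9 ⇒ K=9.
Step 3. [col 1: N + L ≡ K (mod 10)] in column 1 we have N+L≡K with carry-in 0; given L=6, K=9 and digits 6,9 already taken and all letters distinct, that pins N to 3. So N=3.
Step 4. [col 2: L + F ≡ O (mod 10)] several values work for O in column 2 (L + F ≡ O (mod 10), carry-in 0); try O=1, so O=1.
Step 5. [col 2: L + F ≡ O (mod 10)] in column 2 we have L+F≡O with carry-in 0; given L=6, O=1 and digits 1,3,6,9 already taken and all letters distinct, that pins F to 5 ⇒ F=5.
Step 6. [col 4: R + F ≡ T (mod 10)] column 4 (R + F ≡ T (mod 10), carry-in 0) doesn't pin T yet; pick T=2 and continue ⇒ T=2.
Step 7. [col 4: R + F ≡ T (mod 10)] in column 4 we have R+F≡T with carry-in 0; given F=5, T=2 and digits 1,2,3,5,6,9 already taken and all letters distinct, that pins R to 7. So R=7.
Step 8. [col 5: V + R ≡ I (mod 10)] from column 5 (R=7, carry-in 1, digits 1,2,3,5,6,7,9 already taken and all letters distinct): V must equal 0. So V=0.
Step 9. [col 5: V + R ≡ I (mod 10)] from column 5 (V=0, R=7, carry-in 1, digits 0,1,2,3,5,6,7,9 already taken and all letters distinct): I must equal 8 ⇒ I=8.

Answer: F=5, I=8, K=9, L=6, N=3, O=1, R=7, T=2, V=0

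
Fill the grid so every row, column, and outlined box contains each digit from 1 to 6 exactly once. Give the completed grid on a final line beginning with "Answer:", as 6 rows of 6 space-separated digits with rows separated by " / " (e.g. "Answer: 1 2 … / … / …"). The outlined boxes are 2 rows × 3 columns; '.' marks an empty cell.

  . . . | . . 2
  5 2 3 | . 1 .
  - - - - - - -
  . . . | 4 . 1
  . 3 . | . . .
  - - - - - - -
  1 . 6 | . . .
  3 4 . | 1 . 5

Step 1. [r4c6∈{6}] r4c6 is down to just 6. So r4c6=6.
Step 2. [r4c3∈{1,2,4,5}] in row 4, 1 fits only at r4c3, so r4c3=1.
Step 3. [r3c5∈{2,3,5}] r3c5 is the only open cell in row 3 admitting 3. So r3c5=3.
Step 4. [r1c4∈{3,5,6}] r1c4 is the only open cell in row 1 admitting 3 ⇒ r1c4=3.
Step 5. [r5c4∈{2}] r5c4's peers cover all but 2. So r5c4=2.
Step 6. [r1c5∈{4,5,6}] 5 has one home in row 1: r1c5 ⇒ r1c5=5.
Step 7. [r4c1∈{2,4}] in row 4, 4 fits only at r4c1, so r4c1=4.
Step 8. [r1c1∈{6}] r1c1 is down to just 6, so r1c1=6.
Step 9. [r3c3∈{2,5}] across col 3, 5 lands solely at r3c3 ⇒ r3c3=5.
Step 10. [r2c6∈{4}] r2c6 has the single candidate 4. So r2c6=4.
Step 11. [r3c1∈{2}] r3c1's peers cover all but 2. So r3c1=2.
Step 12. [r4c5∈{2}] only 2 remains possible at r4c5, so r4c5=2.
Step 13. [r1c3∈{4}] r1c3 is down to just 4, so r1c3=4.
Step 14. [r3c2∈{6}] r3c2 is down to just 6. So r3c2=6.
Step 15. [r6c5∈{6}] r6c5 is down to just 6, so r6c5=6.
Step 16. [r4c4∈{5}] r4c4's peers cover all but 5, so r4c4=5.
Step 17. [r5c5∈{4}] r5c5's peers cover all but 4, so r5c5=4.
Step 18. [r6c3∈{2}] r6c3 has the single candidate 2 ⇒ r6c3=2.
Step 19. [r5c2∈{5}] r5c2 is down to just 5, so r5c2=5.
Step 20. [r5c6∈{3}] only 3 remains possible at r5c6 ⇒ r5c6=3.
Step 21. [r2c4∈{6}] nothing but 6 survives at r2c4. So r2c4=6.
Step 22. [r1c2∈{1}] r1c2 has the single candidate 1 ⇒ r1c2=1.

Answer: 6 1 4 3 5 2 / 5 2 3 6 1 4 / 2 6 5 4 3 1 / 4 3 1 5 2 6 / 1 5 6 2 4 3 / 3 4 2 1 6 5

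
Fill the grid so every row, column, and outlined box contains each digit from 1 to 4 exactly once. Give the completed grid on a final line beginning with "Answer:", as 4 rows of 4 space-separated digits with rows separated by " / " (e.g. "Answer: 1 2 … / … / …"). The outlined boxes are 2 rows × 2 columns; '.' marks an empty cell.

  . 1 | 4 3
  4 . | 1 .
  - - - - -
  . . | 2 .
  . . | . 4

Step 1. [r2c2∈{2,3}] 3 has one home in row 2: r2c2. So r2c2=3.
Step 2. [r4c1∈{1,2,3}] row 4 places 1 nowhere but r4c1. So r4c1=1.
Step 3. [r3c1∈{3}] r3c1's peers cover all but 3. So r3c1=3.
Step 4. [r3c4∈{1}] only 1 remains possible at r3c4 ⇒ r3c4=1.
Step 5. [r4c3∈{3}] r4c3 has the single candidate 3, so r4c3=3.
Step 6. [r3c2∈{4}] r3c2 has the single candidate 4, so r3c2=4.
Step 7. [r4c2∈{2}] r4c2 has the single candidate 2 ⇒ r4c2=2.
Step 8. [r1c1∈{2}] nothing but 2 survives at r1c1, so r1c1=2.
Step 9. [r2c4∈{2}] nothing but 2 survives at r2c4, so r2c4=2.

Answer: 2 1 4 3 / 4 3 1 2 / 3 4 2 1 / 1 2 3 4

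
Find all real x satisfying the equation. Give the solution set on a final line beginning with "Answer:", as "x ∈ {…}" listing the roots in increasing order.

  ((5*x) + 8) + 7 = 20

Step 1. [((5*x) + 8) + 7 = 20] peel the +7: subtract 7 from each side ⇒ sub: (5*x) + 8 = 13.
Step 2. [(5*x) + 8 = 13] 8 comes off first (subtract 8), so sub: 5*x = 5.
Step 3. [5*x = 5] divide by the outer 5. So div: x = 1.

Answer: x ∈ {1}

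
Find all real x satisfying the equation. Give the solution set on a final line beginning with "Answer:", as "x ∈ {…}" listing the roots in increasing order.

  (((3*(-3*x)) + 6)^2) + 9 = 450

Step 1. [(((3*(-3*x)) + 6)^2) + 9 = 450] 9 comes off first (subtract 9) ⇒ sub: ((3*(-3*x)) + 6)^2 = 441.
Step 2. [((3*(-3*x)) + 6)^2 = 441] LHS squared, RHS 441 ≥ 0: apply √ (±) ⇒ sqrt: (3*(-3*x)) + 6 = 21 or -21.
Step 3. [(3*(-3*x)) + 6 = 21 or -21] 6 comes off first (subtract 6) ⇒ sub: 3*(-3*x) = 15 or -27.
Step 4. [3*(-3*x) = 15 or -27] LHS = 3·(…); ÷3 both sides. So div: -3*x = 5 or -9.
Step 5. [-3*x = 5 or -9] leading coefficient -3: divide by -3. So div: x = -5/3 or 3.

Answer: x ∈ {-5/3, 3}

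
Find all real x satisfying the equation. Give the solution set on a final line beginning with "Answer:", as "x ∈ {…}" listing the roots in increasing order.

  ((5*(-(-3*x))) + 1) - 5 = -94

Step 1. [((5*(-(-3*x))) + 1) - 5 = -94] peel the -5: add 5 from each side, so sub: (5*(-(-3*x))) + 1 = -89.
Step 2. [(5*(-(-3*x))) + 1 = -89] +1 is outermost — subtract 1 both sides, so sub: 5*(-(-3*x)) = -90.
Step 3. [5*(-(-3*x)) = -90] 5·(inner) — divide through by 5. So div: -(-3*x) = -18.
Step 4. [-(-3*x) = -18] leading − — multiply by −1 ⇒ neg: -3*x = 18.
Step 5. [-3*x = 18] -3·(inner) — divide through by -3. So div: x = -6.

Answer: x ∈ {-6}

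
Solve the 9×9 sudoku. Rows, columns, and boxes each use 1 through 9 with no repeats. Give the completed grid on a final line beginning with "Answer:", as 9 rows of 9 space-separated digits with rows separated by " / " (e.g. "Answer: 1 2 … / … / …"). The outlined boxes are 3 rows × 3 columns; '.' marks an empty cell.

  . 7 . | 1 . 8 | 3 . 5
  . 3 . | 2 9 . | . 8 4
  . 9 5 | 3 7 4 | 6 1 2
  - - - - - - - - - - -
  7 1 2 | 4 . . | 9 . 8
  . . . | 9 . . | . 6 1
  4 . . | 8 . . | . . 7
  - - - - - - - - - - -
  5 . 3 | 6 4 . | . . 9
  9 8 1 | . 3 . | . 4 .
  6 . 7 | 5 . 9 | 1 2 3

Step 1. [r5c6∈{2,3,5,7}] 7 has one home in row 5: r5c6, so r5c6=7.
Step 2. [r6c2∈{5,6}] col 2 places 6 nowhere but r6c2, so r6c2=6.
Step 3. [r8c7∈{5,7}] row 8 places 5 nowhere but r8c7. So r8c7=5.
Step 4. [r6c7∈{2}] nothing but 2 survives at r6c7. So r6c7=2.
Step 5. [r1c5∈{6}] r1c5 is down to just 6 ⇒ r1c5=6.
Step 6. [r4c5∈{5}] r4c5 has the single candidate 5 ⇒ r4c5=5.
Step 7. [r4c8∈{3}] r4c8 has the single candidate 3 ⇒ r4c8=3.
Step 8. [r7c6∈{1,2}] across row 7, 1 lands solely at r7c6 ⇒ r7c6=1.
Step 9. [r5c3∈{8}] r5c3's peers cover all but 8, so r5c3=8.
Step 10. [r7c8∈{7}] r7c8 is down to just 7 ⇒ r7c8=7.
Step 11. [r8c4∈{7}] r8c4 is down to just 7 ⇒ r8c4=7.
Step 12. [r4c6∈{6}] r4c6 has the single candidate 6, so r4c6=6.
Step 13. [r6c8∈{5}] nothing but 5 survives at r6c8. So r6c8=5.
Step 14. [r7c2∈{2}] r7c2 is down to just 2. So r7c2=2.
Step 15. [r5c1∈{3}] r5c1 is down to just 3 ⇒ r5c1=3.
Step 16. [r2c1∈{1}] only 1 remains possible at r2c1, so r2c1=1.
Step 17. [r8c9∈{6}] nothing but 6 survives at r8c9, so r8c9=6.
Step 18. [r2c3∈{6}] r2c3 is down to just 6 ⇒ r2c3=6.
Step 19. [r2c6∈{5}] only 5 remains possible at r2c6 ⇒ r2c6=5.
Step 20. [r3c1∈{8}] r3c1 is down to just 8, so r3c1=8.
Step 21. [r5c7∈{4}] only 4 remains possible at r5c7. So r5c7=4.
Step 22. [r7c7∈{8}] r7c7 is down to just 8, so r7c7=8.
Step 23. [r2c7∈{7}] r2c7 has the single candidate 7. So r2c7=7.
Step 24. [r9c5∈{8}] nothing but 8 survives at r9c5. So r9c5=8.
Step 25. [r5c5∈{2}] r5c5's peers cover all but 2, so r5c5=2.
Step 26. [r6c6∈{3}] r6c6 is down to just 3. So r6c6=3.
Step 27. [r6c3∈{9}] nothing but 9 survives at r6c3, so r6c3=9.
Step 28. [r1c8∈{9}] nothing but 9 survives at r1c8. So r1c8=9.
Step 29. [r9c2∈{4}] r9c2 is down to just 4 ⇒ r9c2=4.
Step 30. [r1c3∈{4}] nothing but 4 survives at r1c3, so r1c3=4.
Step 31. [r8c6∈{2}] only 2 remains possible at r8c6, so r8c6=2.
Step 32. [r1c1∈{2}] r1c1 is down to just 2, so r1c1=2.
Step 33. [r5c2∈{5}] r5c2's peers cover all but 5 ⇒ r5c2=5.
Step 34. [r6c5∈{1}] r6c5's peers cover all but 1 ⇒ r6c5=1.

Answer: 2 7 4 1 6 8 3 9 5 / 1 3 6 2 9 5 7 8 4 / 8 9 5 3 7 4 6 1 2 / 7 1 2 4 5 6 9 3 8 / 3 5 8 9 2 7 4 6 1 / 4 6 9 8 1 3 2 5 7 / 5 2 3 6 4 1 8 7 9 / 9 8 1 7 3 2 5 4 6 / 6 4 7 5 8 9 1 2 3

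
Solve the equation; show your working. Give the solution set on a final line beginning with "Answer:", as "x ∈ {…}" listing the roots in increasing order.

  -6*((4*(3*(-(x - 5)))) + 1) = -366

Step 1. [-6*((4*(3*(-(x - 5)))) + 1) = -366] divide by the outer -6, so div: (4*(3*(-(x - 5)))) + 1 = 61.
Step 2. [(4*(3*(-(x - 5)))) + 1 = 61] subtract 1: x sits inside (… + 1), so sub: 4*(3*(-(x - 5))) = 60.
Step 3. [4*(3*(-(x - 5))) = 60] LHS = 4·(…); ÷4 both sides. So div: 3*(-(x - 5)) = 15.
Step 4. [3*(-(x - 5)) = 15] divide by the outer 3 ⇒ div: -(x - 5) = 5.
Step 5. [-(x - 5) = 5] LHS negated; negate both sides. So neg: x - 5 = -5.
Step 6. [x - 5 = -5] 5 comes off first (add 5) ⇒ sub: x = 0.

Answer: x ∈ {0}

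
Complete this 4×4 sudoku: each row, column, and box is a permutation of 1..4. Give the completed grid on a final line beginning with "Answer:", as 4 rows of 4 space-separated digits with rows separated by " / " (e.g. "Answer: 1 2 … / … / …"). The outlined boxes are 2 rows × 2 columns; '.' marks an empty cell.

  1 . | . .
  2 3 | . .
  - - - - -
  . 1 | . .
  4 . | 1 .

Step 1. [r2c3∈{4}] r2c3 is down to just 4. So r2c3=4.
Step 2. [r4c4∈{2,3}] across row 4, 3 lands solely at r4c4. So r4c4=3.
Step 3. [r3c3∈{2}] only 2 remains possible at r3c3. So r3c3=2.
Step 4. [r4c2∈{2}] only 2 remains possible at r4c2, so r4c2=2.
Step 5. [r1c4∈{2}] nothing but 2 survives at r1c4, so r1c4=2.
Step 6. [r3c4∈{4}] only 4 remains possible at r3c4 ⇒ r3c4=4.
Step 7. [r1c3∈{3}] only 3 remains possible at r1c3, so r1c3=3.
Step 8. [r1c2∈{4}] r1c2's peers cover all but 4. So r1c2=4.
Step 9. [r3c1∈{3}] r3c1's peers cover all but 3 ⇒ r3c1=3.
Step 10. [r2c4∈{1}] r2c4's peers cover all but 1. So r2c4=1.

Answer: 1 4 3 2 / 2 3 4 1 / 3 1 2 4 / 4 2 1 3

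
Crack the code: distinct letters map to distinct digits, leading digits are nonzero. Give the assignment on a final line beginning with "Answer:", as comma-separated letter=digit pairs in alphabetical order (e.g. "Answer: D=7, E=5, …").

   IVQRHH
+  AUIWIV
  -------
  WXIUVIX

Step 1. [col 1: H + V ≡ X (mod 10)] X=5 is one option consistent with column 1 (H + V ≡ X (mod 10), carry-in 0) — take it, so X=5.
Step 2. [col 1: H + V ≡ X (mod 10)] column 1 (H + V ≡ X (mod 10), carry-in 0) doesn't pin V yet; pick V=6 and continue, so V=6.
Step 3. [col 1: H + V ≡ X (mod 10)] column 1 reads H+V+carry(0)=X with V=6, X=5; with digits 5,6 already taken and all letters distinct, the only value for H is 9. So H=9.
Step 4. [W] adding two 6-digit numbers gives at most 6+1 digits, and here it does — W is that final carry and must be 1, so W=1.
Step 5. [col 2: H + I ≡ I (mod 10)] I=7 is one option consistent with column 2 (H + I ≡ I (mod 10), carry-in 1) — take it. So I=7.
Step 6. [col 3: R + W ≡ V (mod 10)] column 3 reads R+W+carry(1)=V with W=1, V=6; with digits 1,5,6,7,9 already taken and all letters distinct, the only value for R is 4. So R=4.
Step 7. [col 4: Q + I ≡ U (mod 10)] column 4: given I=7, carry-in 0, and digits 1,4,5,6,7,9 already taken and all letters distinct, Q+I≡U (mod 10) forces U=0, so U=0.
Step 8. [col 4: Q + I ≡ U (mod 10)] column 4: given I=7, U=0, carry-in 0, and digits 0,1,4,5,6,7,9 already taken and all letters distinct, Q+I≡U (mod 10) forces Q=3, so Q=3.
Step 9. [col 6: I + A ≡ X (mod 10)] from column 6 (I=7, X=5, carry-in 0, digits 0,1,3,4,5,6,7,9 already taken and all letters distinct): A must equal 8 ⇒ A=8.

Answer: A=8, H=9, I=7, Q=3, R=4, U=0, V=6, W=1, X=5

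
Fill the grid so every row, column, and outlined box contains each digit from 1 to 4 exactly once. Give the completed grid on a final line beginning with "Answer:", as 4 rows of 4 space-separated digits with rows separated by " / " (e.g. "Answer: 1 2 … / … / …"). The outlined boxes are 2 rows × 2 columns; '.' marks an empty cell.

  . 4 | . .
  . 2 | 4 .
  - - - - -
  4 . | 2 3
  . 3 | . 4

Step 1. [r2c4∈{1}] r2c4 has the single candidate 1. So r2c4=1.
Step 2. [r1c1∈{1,3}] r1c1 is the only open cell in row 1 admitting 1, so r1c1=1.
Step 3. [r1c3∈{3}] nothing but 3 survives at r1c3 ⇒ r1c3=3.
Step 4. [r4c1∈{2}] only 2 remains possible at r4c1 ⇒ r4c1=2.
Step 5. [r3c2∈{1}] r3c2's peers cover all but 1 ⇒ r3c2=1.
Step 6. [r2c1∈{3}] nothing but 3 survives at r2c1, so r2c1=3.
Step 7. [r4c3∈{1}] only 1 remains possible at r4c3 ⇒ r4c3=1.
Step 8. [r1c4∈{2}] nothing but 2 survives at r1c4. So r1c4=2.

Answer: 1 4 3 2 / 3 2 4 1 / 4 1 2 3 / 2 3 1 4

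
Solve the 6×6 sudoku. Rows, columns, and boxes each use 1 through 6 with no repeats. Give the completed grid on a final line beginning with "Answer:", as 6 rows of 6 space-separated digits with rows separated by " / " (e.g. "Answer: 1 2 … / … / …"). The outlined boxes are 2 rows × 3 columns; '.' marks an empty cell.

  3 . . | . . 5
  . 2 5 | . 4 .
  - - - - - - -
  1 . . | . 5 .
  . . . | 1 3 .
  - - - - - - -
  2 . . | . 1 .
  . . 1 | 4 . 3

Step 1. [r5c6∈{6}] r5c6 has the single candidate 6, so r5c6=6.
Step 2. [r4c1∈{4,5,6}] col 1 places 4 nowhere but r4c1 ⇒ r4c1=4.
Step 3. [r1c5∈{2,6}] in col 5, 6 fits only at r1c5. So r1c5=6.
Step 4. [r4c2∈{5,6}] 5 has one home in row 4: r4c2. So r4c2=5.
Step 5. [r3c4∈{2,6}] 6 has one home in col 4: r3c4. So r3c4=6.
Step 6. [r4c6∈{2}] nothing but 2 survives at r4c6. So r4c6=2.
Step 7. [r1c3∈{4}] r1c3's peers cover all but 4 ⇒ r1c3=4.
Step 8. [r3c2∈{3}] only 3 remains possible at r3c2 ⇒ r3c2=3.
Step 9. [r6c2∈{6}] r6c2 has the single candidate 6 ⇒ r6c2=6.
Step 10. [r1c2∈{1}] r1c2 has the single candidate 1, so r1c2=1.
Step 11. [r2c6∈{1}] r2c6 is down to just 1 ⇒ r2c6=1.
Step 12. [r5c3∈{3}] r5c3 has the single candidate 3, so r5c3=3.
Step 13. [r5c2∈{4}] r5c2's peers cover all but 4 ⇒ r5c2=4.
Step 14. [r4c3∈{6}] r4c3 is down to just 6 ⇒ r4c3=6.
Step 15. [r2c4∈{3}] nothing but 3 survives at r2c4. So r2c4=3.
Step 16. [r2c1∈{6}] r2c1's peers cover all but 6 ⇒ r2c1=6.
Step 17. [r1c4∈{2}] only 2 remains possible at r1c4. So r1c4=2.
Step 18. [r5c4∈{5}] r5c4 has the single candidate 5 ⇒ r5c4=5.
Step 19. [r6c5∈{2}] r6c5 is down to just 2. So r6c5=2.
Step 20. [r3c6∈{4}] r3c6 has the single candidate 4, so r3c6=4.
Step 21. [r3c3∈{2}] r3c3 has the single candidate 2. So r3c3=2.
Step 22. [r6c1∈{5}] nothing but 5 survives at r6c1, so r6c1=5.

Answer: 3 1 4 2 6 5 / 6 2 5 3 4 1 / 1 3 2 6 5 4 / 4 5 6 1 3 2 / 2 4 3 5 1 6 / 5 6 1 4 2 3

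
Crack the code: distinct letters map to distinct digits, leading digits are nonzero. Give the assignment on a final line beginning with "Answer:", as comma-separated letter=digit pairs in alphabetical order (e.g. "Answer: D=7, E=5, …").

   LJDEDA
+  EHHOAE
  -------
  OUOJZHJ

Step 1. [col 1: A + E ≡ J (mod 10)] several values work for E in column 1 (A + E ≡ J (mod 10), carry-in 0); try E=4, so E=4.
Step 2. [col 1: A + E ≡ J (mod 10)] several values work for J in column 1 (A + E ≡ J (mod 10), carry-in 0); try J=9 ⇒ J=9.
Step 3. [col 1: A + E ≡ J (mod 10)] in column 1 we have A+E≡J with carry-in 0; given E=4, J=9 and digits 4,9 already taken and all letters distinct, that pins A to 5 ⇒ A=5.
Step 4. [O] the sum has 7 digits but both addends have 6; that extra leading digit O is the final carry, namely 1 ⇒ O=1.
Step 5. [col 2: D + A ≡ H (mod 10)] no forcing yet in column 2 (carry-in 0); D=7 is free and consistent — try it. So D=7.
Step 6. [col 2: D + A ≡ H (mod 10)] in column 2 we have D+A≡H with carry-in 0; given D=7, A=5 and digits 1,4,5,7,9 already taken and all letters distinct, that pins H to 2, so H=2.
Step 7. [col 3: E + O ≡ Z (mod 10)] column 3: given E=4, O=1, carry-in 1, and digits 1,2,4,5,7,9 already taken and all letters distinct, E+O≡Z (mod 10) forces Z=6 ⇒ Z=6.
Step 8. [col 6: L + E ≡ U (mod 10)] L=8 is one option consistent with column 6 (L + E ≡ U (mod 10), carry-in 1) — take it, so L=8.
Step 9. [col 6: L + E ≡ U (mod 10)] in column 6 we have L+E≡U with carry-in 1; given L=8, E=4 and digits 1,2,4,5,6,7,8,9 already taken and all letters distinct, that pins U to 3 ⇒ U=3.

Answer: A=5, D=7, E=4, H=2, J=9, L=8, O=1, U=3, Z=6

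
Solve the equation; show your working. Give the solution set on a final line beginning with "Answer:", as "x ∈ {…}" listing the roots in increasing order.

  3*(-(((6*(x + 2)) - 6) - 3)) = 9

Step 1. [3*(-(((6*(x + 2)) - 6) - 3)) = 9] leading coefficient 3: divide by 3. So div: -(((6*(x + 2)) - 6) - 3) = 3.
Step 2. [-(((6*(x + 2)) - 6) - 3) = 3] leading − — multiply by −1 ⇒ neg: ((6*(x + 2)) - 6) - 3 = -3.
Step 3. [((6*(x + 2)) - 6) - 3 = -3] peel the -3: add 3 from each side. So sub: (6*(x + 2)) - 6 = 0.
Step 4. [(6*(x + 2)) - 6 = 0] 6 | LHS and 6 | 0: pull 6 out, so factor: (x + 2) - 1 = 0.
Step 5. [(x + 2) - 1 = 0] peel the -1: add 1 from each side ⇒ sub: x + 2 = 1.
Step 6. [x + 2 = 1] +2 is outermost — subtract 2 both sides ⇒ sub: x = -1.

Answer: x ∈ {-1}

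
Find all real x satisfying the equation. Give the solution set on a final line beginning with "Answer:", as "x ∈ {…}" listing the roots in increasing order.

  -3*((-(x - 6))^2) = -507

Step 1. [-3*((-(x - 6))^2) = -507] LHS = -3·(…); ÷-3 both sides ⇒ div: (-(x - 6))^2 = 169.
Step 2. [(-(x - 6))^2 = 169] √ both sides: 169 ≥ 0 gives two branches ⇒ sqrt: -(x - 6) = 13 or -13.
Step 3. [-(x - 6) = 13 or -13] flip signs both sides, so neg: x - 6 = -13 or 13.
Step 4. [x - 6 = -13 or 13] add 6: x sits inside (… - 6) ⇒ sub: x = -7 or 19.

Answer: x ∈ {-7, 19}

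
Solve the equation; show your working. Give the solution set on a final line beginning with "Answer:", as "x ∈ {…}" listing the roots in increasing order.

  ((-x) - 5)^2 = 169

Step 1. [((-x) - 5)^2 = 169] 169 ≥ 0, LHS is (·)² — take ±√. So sqrt: (-x) - 5 = 13 or -13.
Step 2. [(-x) - 5 = 13 or -13] the outer -5 inverts by adding 5. So sub: -x = 18 or -8.
Step 3. [-x = 18 or -8] LHS negated; negate both sides, so neg: x = -18 or 8.

Answer: x ∈ {-18, 8}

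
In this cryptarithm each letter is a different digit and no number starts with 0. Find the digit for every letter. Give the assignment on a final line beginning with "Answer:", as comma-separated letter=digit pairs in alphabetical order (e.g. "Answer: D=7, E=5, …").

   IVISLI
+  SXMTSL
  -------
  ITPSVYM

Step 1. [col 1: I + L ≡ M (mod 10)] L=6 is one option consistent with column 1 (I + L ≡ M (mod 10), carry-in 0) — take it. So L=6.
Step 2. [col 1: I + L ≡ M (mod 10)] several values work for M in column 1 (I + L ≡ M (mod 10), carry-in 0); try M=7, so M=7.
Step 3. [col 1: I + L ≡ M (mod 10)] column 1 reads I+L+carry(0)=M with L=6, M=7; with digits 6,7 already taken and all letters distinct, the only value for I is 1 ⇒ I=1.
Step 4. [col 2: L + S ≡ Y (mod 10)] several values work for S in column 2 (L + S ≡ Y (mod 10), carry-in 0); try S=8, so S=8.
Step 5. [col 2: L + S ≡ Y (mod 10)] column 2: given L=6, S=8, carry-in 0, and digits 1,6,7,8 already taken and all letters distinct, L+S≡Y (mod 10) forces Y=4 ⇒ Y=4.
Step 6. [col 3: S + T ≡ V (mod 10)] no forcing yet in column 3 (carry-in 1); T=0 is free and consistent — try it ⇒ T=0.
Step 7. [col 3: S + T ≡ V (mod 10)] column 3: given S=8, T=0, carry-in 1, and digits 0,1,4,6,7,8 already taken and all letters distinct, S+T≡V (mod 10) forces V=9, so V=9.
Step 8. [col 5: V + X ≡ P (mod 10)] in column 5 we have V+X≡P with carry-in 0; given V=9 and digits 0,1,4,6,7,8,9 already taken and all letters distinct, that pins P to 2. So P=2.
Step 9. [col 5: V + X ≡ P (mod 10)] column 5: given V=9, P=2, carry-in 0, and digits 0,1,2,4,6,7,8,9 already taken and all letters distinct, V+X≡P (mod 10) forces X=3. So X=3.

Answer: I=1, L=6, M=7, P=2, S=8, T=0, V=9, X=3, Y=4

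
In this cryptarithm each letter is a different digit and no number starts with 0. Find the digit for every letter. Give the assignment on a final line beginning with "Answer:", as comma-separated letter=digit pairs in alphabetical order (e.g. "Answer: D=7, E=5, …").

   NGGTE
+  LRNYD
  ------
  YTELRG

Step 1. [col 1: E + D ≡ G (mod 10)] column 1 (E + D ≡ G (mod 10), carry-in 0) doesn't pin E yet; pick E=6 and continue. So E=6.
Step 2. [Y] Y is the leading digit of a 6-digit sum of two 5-digit numbers; the final carry is exactly 1. So Y=1.
Step 3. [col 1: E + D ≡ G (mod 10)] column 1 (E + D ≡ G (mod 10), carry-in 0) doesn't pin D yet; pick D=8 and continue. So D=8.
Step 4. [col 1: E + D ≡ G (mod 10)] column 1 reads E+D+carry(0)=G with E=6, D=8; with digits 1,6,8 already taken and all letters distinct, the only value for G is 4. So G=4.
Step 5. [col 2: T + Y ≡ R (mod 10)] R=2 is one option consistent with column 2 (T + Y ≡ R (mod 10), carry-in 1) — take it. So R=2.
Step 6. [col 2: T + Y ≡ R (mod 10)] in column 2 we have T+Y≡R with carry-in 1; given Y=1, R=2 and digits 1,2,4,6,8 already taken and all letters distinct, that pins T to 0. So T=0.
Step 7. [col 3: G + N ≡ L (mod 10)] column 3 (G + N ≡ L (mod 10), carry-in 0) doesn't pin N yet; pick N=3 and continue, so N=3.
Step 8. [col 3: G + N ≡ L (mod 10)] from column 3 (G=4, N=3, carry-in 0, digits 0,1,2,3,4,6,8 already taken and all letters distinct): L must equal 7. So L=7.

Answer: D=8, E=6, G=4, L=7, N=3, R=2, T=0, Y=1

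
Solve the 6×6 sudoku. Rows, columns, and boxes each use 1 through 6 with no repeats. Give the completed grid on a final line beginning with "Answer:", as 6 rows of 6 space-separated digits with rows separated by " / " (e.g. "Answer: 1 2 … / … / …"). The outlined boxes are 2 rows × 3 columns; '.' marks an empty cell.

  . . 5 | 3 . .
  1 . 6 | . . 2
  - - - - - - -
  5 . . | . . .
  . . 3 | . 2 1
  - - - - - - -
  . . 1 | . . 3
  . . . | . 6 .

Step 1. [r4c4∈{4,5,6}] row 4 places 5 nowhere but r4c4, so r4c4=5.
Step 2. [r2c4∈{4}] r2c4 is down to just 4 ⇒ r2c4=4.
Step 3. [r3c2∈{1,2,4,6}] 1 has one home in row 3: r3c2. So r3c2=1.
Step 4. [r5c4∈{2}] r5c4 has the single candidate 2 ⇒ r5c4=2.
Step 5. [r6c6∈{4,5}] across col 6, 5 lands solely at r6c6 ⇒ r6c6=5.
Step 6. [r6c1∈{2,3,4}] r6c1 is the only open cell in col 1 admitting 3, so r6c1=3.
Step 7. [r3c6∈{4,6}] 4 has one home in col 6: r3c6, so r3c6=4.
Step 8. [r6c3∈{2,4}] 4 has one home in col 3: r6c3, so r6c3=4.
Step 9. [r5c1∈{6}] nothing but 6 survives at r5c1. So r5c1=6.
Step 10. [r4c1∈{4}] r4c1 has the single candidate 4, so r4c1=4.
Step 11. [r6c2∈{2}] only 2 remains possible at r6c2. So r6c2=2.
Step 12. [r1c5∈{1}] r1c5's peers cover all but 1 ⇒ r1c5=1.
Step 13. [r5c5∈{4}] nothing but 4 survives at r5c5, so r5c5=4.
Step 14. [r1c1∈{2}] only 2 remains possible at r1c1, so r1c1=2.
Step 15. [r6c4∈{1}] r6c4 has the single candidate 1, so r6c4=1.
Step 16. [r1c2∈{4}] nothing but 4 survives at r1c2 ⇒ r1c2=4.
Step 17. [r3c3∈{2}] only 2 remains possible at r3c3, so r3c3=2.
Step 18. [r4c2∈{6}] r4c2 has the single candidate 6. So r4c2=6.
Step 19. [r3c5∈{3}] only 3 remains possible at r3c5 ⇒ r3c5=3.
Step 20. [r5c2∈{5}] r5c2 has the single candidate 5 ⇒ r5c2=5.
Step 21. [r3c4∈{6}] nothing but 6 survives at r3c4 ⇒ r3c4=6.
Step 22. [r2c5∈{5}] r2c5 has the single candidate 5, so r2c5=5.
Step 23. [r2c2∈{3}] nothing but 3 survives at r2c2. So r2c2=3.
Step 24. [r1c6∈{6}] r1c6 is down to just 6 ⇒ r1c6=6.

Answer: 2 4 5 3 1 6 / 1 3 6 4 5 2 / 5 1 2 6 3 4 / 4 6 3 5 2 1 / 6 5 1 2 4 3 / 3 2 4 1 6 5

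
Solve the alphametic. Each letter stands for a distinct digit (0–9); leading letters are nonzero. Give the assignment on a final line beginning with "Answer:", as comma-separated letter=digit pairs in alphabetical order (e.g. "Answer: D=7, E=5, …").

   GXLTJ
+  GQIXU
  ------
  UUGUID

Step 1. [col 1: J + U ≡ D (mod 10)] column 1 (J + U ≡ D (mod 10), carry-in 0) doesn't pin J yet; pick J=9 and continue ⇒ J=9.
Step 2. [col 1: J + U ≡ D (mod 10)] U=1 is one option consistent with column 1 (J + U ≡ D (mod 10), carry-in 0) — take it, so U=1.
Step 3. [col 1: J + U ≡ D (mod 10)] column 1: given J=9, U=1, carry-in 0, and digits 1,9 already taken and all letters distinct, J+U≡D (mod 10) forces D=0, so D=0.
Step 4. [col 2: T + X ≡ I (mod 10)] column 2 (T + X ≡ I (mod 10), carry-in 1) doesn't pin X yet; pick X=8 and continue, so X=8.
Step 5. [col 2: T + X ≡ I (mod 10)] column 2 (T + X ≡ I (mod 10), carry-in 1) doesn't pin T yet; pick T=4 and continue ⇒ T=4.
Step 6. [col 2: T + X ≡ I (mod 10)] column 2 reads T+X+carry(1)=I with T=4, X=8; with digits 0,1,4,8,9 already taken and all letters distinct, the only value for I is 3. So I=3.
Step 7. [col 3: L + I ≡ U (mod 10)] column 3: given I=3, U=1, carry-in 1, and digits 0,1,3,4,8,9 already taken and all letters distinct, L+I≡U (mod 10) forces L=7 ⇒ L=7.
Step 8. [col 4: X + Q ≡ G (mod 10)] in column 4 we have X+Q≡G with carry-in 1; given X=8 and digits 0,1,3,4,7,8,9 already taken and all letters distinct, that pins Q to 6. So Q=6.
Step 9. [col 4: X + Q ≡ G (mod 10)] column 4: given X=8, Q=6, carry-in 1, and digits 0,1,3,4,6,7,8,9 already taken and all letters distinct, X+Q≡G (mod 10) forces G=5 ⇒ G=5.

Answer: D=0, G=5, I=3, J=9, L=7, Q=6, T=4, U=1, X=8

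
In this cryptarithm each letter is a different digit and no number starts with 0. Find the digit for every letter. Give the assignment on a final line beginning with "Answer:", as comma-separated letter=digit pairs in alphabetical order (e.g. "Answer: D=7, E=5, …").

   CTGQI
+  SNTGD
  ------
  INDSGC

Step 1. [col 1: I + D ≡ C (mod 10)] C=9 is one option consistent with column 1 (I + D ≡ C (mod 10), carry-in 0) — take it ⇒ C=9.
Step 2. [col 1: I + D ≡ C (mod 10)] column 1 (I + D ≡ C (mod 10), carry-in 0) doesn't pin I yet; pick I=1 and continue ⇒ I=1.
Step 3. [col 1: I + D ≡ C (mod 10)] in column 1 we have I+D≡C with carry-in 0; given I=1, C=9 and digits 1,9 already taken and all letters distinct, that pins D to 8. So D=8.
Step 4. [col 2: Q + G ≡ G (mod 10)] in column 2 we have Q+G≡G with carry-in 0; given nothing yet and digits 1,8,9 already taken and all letters distinct, that pins Q to 0 ⇒ Q=0.
Step 5. [col 2: Q + G ≡ G (mod 10)] several values work for G in column 2 (Q + G ≡ G (mod 10), carry-in 0); try G=5 ⇒ G=5.
Step 6. [col 3: G + T ≡ S (mod 10)] column 3 (G + T ≡ S (mod 10), carry-in 0) doesn't pin S yet; pick S=7 and continue ⇒ S=7.
Step 7. [col 3: G + T ≡ S (mod 10)] column 3 reads G+T+carry(0)=S with G=5, S=7; with digits 0,1,5,7,8,9 already taken and all letters distinct, the only value for T is 2 ⇒ T=2.
Step 8. [col 4: T + N ≡ D (mod 10)] from column 4 (T=2, D=8, carry-in 0, digits 0,1,2,5,7,8,9 already taken and all letters distinct): N must equal 6 ⇒ N=6.

Answer: C=9, D=8, G=5, I=1, N=6, Q=0, S=7, T=2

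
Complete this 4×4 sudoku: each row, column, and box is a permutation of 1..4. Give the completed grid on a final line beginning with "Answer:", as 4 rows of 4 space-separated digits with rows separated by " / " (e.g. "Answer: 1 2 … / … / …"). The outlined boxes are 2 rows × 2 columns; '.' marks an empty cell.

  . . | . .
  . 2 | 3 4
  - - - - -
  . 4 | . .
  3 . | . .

Step 1. [r4c2∈{1}] only 1 remains possible at r4c2 ⇒ r4c2=1.
Step 2. [r4c4∈{2}] only 2 remains possible at r4c4 ⇒ r4c4=2.
Step 3. [r1c4∈{1}] r1c4 has the single candidate 1 ⇒ r1c4=1.
Step 4. [r1c3∈{2}] r1c3 has the single candidate 2. So r1c3=2.
Step 5. [r3c4∈{3}] only 3 remains possible at r3c4, so r3c4=3.
Step 6. [r3c3∈{1}] r3c3 has the single candidate 1, so r3c3=1.
Step 7. [r4c3∈{4}] r4c3 is down to just 4 ⇒ r4c3=4.
Step 8. [r1c2∈{3}] only 3 remains possible at r1c2 ⇒ r1c2=3.
Step 9. [r2c1∈{1}] nothing but 1 survives at r2c1. So r2c1=1.
Step 10. [r3c1∈{2}] only 2 remains possible at r3c1 ⇒ r3c1=2.
Step 11. [r1c1∈{4}] r1c1 has the single candidate 4 ⇒ r1c1=4.

Answer: 4 3 2 1 / 1 2 3 4 / 2 4 1 3 / 3 1 4 2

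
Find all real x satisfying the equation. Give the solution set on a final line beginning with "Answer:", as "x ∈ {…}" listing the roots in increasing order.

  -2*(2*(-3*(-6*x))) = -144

Step 1. [-2*(2*(-3*(-6*x))) = -144] divide by the outer -2 ⇒ div: 2*(-3*(-6*x)) = 72.
Step 2. [2*(-3*(-6*x)) = 72] divide by the outer 2, so div: -3*(-6*x) = 36.
Step 3. [-3*(-6*x) = 36] -3 out front; divide by -3 ⇒ div: -6*x = -12.
Step 4. [-6*x = -12] leading coefficient -6: divide by -6 ⇒ div: x = 2.

Answer: x ∈ {2}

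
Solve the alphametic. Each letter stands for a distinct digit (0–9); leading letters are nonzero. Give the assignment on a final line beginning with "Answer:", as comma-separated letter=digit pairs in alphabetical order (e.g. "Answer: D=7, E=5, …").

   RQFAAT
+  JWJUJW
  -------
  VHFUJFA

Step 1. [col 1: T + W ≡ A (mod 10)] no forcing yet in column 1 (carry-in 0); T=7 is free and consistent — try it. So T=7.
Step 2. [V] the sum has 7 digits but both addends have 6; that extra leading digit V is the final carry, namely 1 ⇒ V=1.
Step 3. [col 1: T + W ≡ A (mod 10)] several values work for W in column 1 (T + W ≡ A (mod 10), carry-in 0); try W=9, so W=9.
Step 4. [col 1: T + W ≡ A (mod 10)] in column 1 we have T+W≡A with carry-in 0; given T=7, W=9 and digits 1,7,9 already taken and all letters distinct, that pins A to 6, so A=6.
Step 5. [col 2: A + J ≡ F (mod 10)] column 2 (A + J ≡ F (mod 10), carry-in 1) doesn't pin F yet; pick F=2 and continue, so F=2.
Step 6. [col 2: A + J ≡ F (mod 10)] column 2 reads A+J+carry(1)=F with A=6, F=2; with digits 1,2,6,7,9 already taken and all letters distinct, the only value for J is 5. So J=5.
Step 7. [col 3: A + U ≡ J (mod 10)] column 3: given A=6, J=5, carry-in 1, and digits 1,2,5,6,7,9 already taken and all letters distinct, A+U≡J (mod 10) forces U=8, so U=8.
Step 8. [col 5: Q + W ≡ F (mod 10)] in column 5 we have Q+W≡F with carry-in 0; given W=9, F=2 and digits 1,2,5,6,7,8,9 already taken and all letters distinct, that pins Q to 3. So Q=3.
Step 9. [col 6: R + J ≡ H (mod 10)] column 6: given J=5, carry-in 1, and digits 1,2,3,5,6,7,8,9 already taken and all letters distinct, R+J≡H (mod 10) forces H=0 ⇒ H=0.
Step 10. [col 6: R + J ≡ H (mod 10)] column 6 reads R+J+carry(1)=H with J=5, H=0; with digits 0,1,2,3,5,6,7,8,9 already taken and all letters distinct, the only value for R is 4, so R=4.

Answer: A=6, F=2, H=0, J=5, Q=3, R=4, T=7, U=8, V=1, W=9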